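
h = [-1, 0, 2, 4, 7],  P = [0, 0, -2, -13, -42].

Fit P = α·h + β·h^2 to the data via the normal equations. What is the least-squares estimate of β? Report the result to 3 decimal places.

β = -0.905

Sums needed: Σh·h = 70, Σh·h^2 = 414, Σh^2·h^2 = 2674.
Right-hand side: Σh·P = -350, Σh^2·P = -2274.
Δ = 70·2674 − 414² = 15784.
α = ((-350)·2674 − 414·(-2274))/15784 = 692/1973; β = (70·(-2274) − 414·(-350))/15784 = -1785/1973.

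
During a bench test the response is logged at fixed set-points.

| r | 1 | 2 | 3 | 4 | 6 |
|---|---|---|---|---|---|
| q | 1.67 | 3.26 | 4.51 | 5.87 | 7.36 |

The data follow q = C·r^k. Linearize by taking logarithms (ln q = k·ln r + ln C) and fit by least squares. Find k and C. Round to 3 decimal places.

k = 0.840, C = 1.748

With ln qᵢ as the transformed response and ln rᵢ as the regressor:
Sums: Σln r = 4.9698, Σ(ln r)² = 6.8196, Σln q = 6.9668, Σln r·ln q = 8.5039.
Normal system: [[6.8196, 4.9698]; [4.9698, 5]]·[k, ln C]ᵀ = [8.5039, 6.9668]ᵀ.
Δ = 6.8196·5 − (4.9698)² = 9.3990; k = (8.5039·5 − 4.9698·6.9668)/9.3990 = 0.84011, ln C = (6.8196·6.9668 − 4.9698·8.5039)/9.3990 = 0.55831, so C = exp(0.55831) = 1.74772.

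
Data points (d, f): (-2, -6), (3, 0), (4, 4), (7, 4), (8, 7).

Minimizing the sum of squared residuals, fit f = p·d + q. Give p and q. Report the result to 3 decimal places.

p = 1.226, q = -3.103

Compute the Gram sums: Σd·d = 142, Σd = 20, Σ1 = 5.
Moment sums: Σd·f = 112, Σf = 9.
So MᵀM·[p, q]ᵀ = Mᵀf: [[142, 20]; [20, 5]]·[p, q]ᵀ = [112, 9]ᵀ.
det = 142·5 − 20² = 310.
p = (112·5 − 20·9)/310 = 38/31; q = (142·9 − 20·112)/310 = -481/155.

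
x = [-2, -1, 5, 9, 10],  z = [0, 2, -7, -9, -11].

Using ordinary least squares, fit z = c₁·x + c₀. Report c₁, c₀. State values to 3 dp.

AᵀA·[c₁, c₀]ᵀ = Aᵀz reads: 211·c₁ + 21·c₀ = -228;  21·c₁ + 5·c₀ = -25.
(Σx·x = 211, Σx = 21, Σ1 = 5, Σx·z = -228, Σz = -25.)
Δ = 211·5 − 21² = 614.
c₁ = ((-228)·5 − 21·(-25))/614 = -615/614; c₀ = (211·(-25) − 21·(-228))/614 = -487/614.

c₁ = -1.002, c₀ = -0.793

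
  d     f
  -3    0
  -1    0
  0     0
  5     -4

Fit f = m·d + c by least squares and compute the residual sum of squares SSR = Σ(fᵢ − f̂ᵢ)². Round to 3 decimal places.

Entries of AᵀA: Σd·d = 35, Σd = 1, Σ1 = 4.
Moment sums: Σd·f = -20, Σf = -4.
det = 35·4 − 1² = 139.
m = ((-20)·4 − 1·(-4))/139 = -76/139; c = (35·(-4) − 1·(-20))/139 = -120/139.
Residuals: -108/139, 44/139, 120/139, -56/139; SSR = 224/139.

SSR = 1.612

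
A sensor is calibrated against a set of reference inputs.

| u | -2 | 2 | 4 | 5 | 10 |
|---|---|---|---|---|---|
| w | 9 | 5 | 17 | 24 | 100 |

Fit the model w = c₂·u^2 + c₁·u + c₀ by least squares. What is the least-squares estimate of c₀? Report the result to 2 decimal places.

Compute the Gram sums: Σu^2·u^2 = 10913, Σu^2·u = 1189, Σu^2 = 149, Σu·u = 149, Σu = 19, Σ1 = 5.
Moment sums: Σu^2·w = 10928, Σu·w = 1180, Σw = 155.
Solving the 3×3 system (Gaussian elimination) gives c₂ = 10783/10114, c₁ = -9613/10114, c₀ = 1105/389.

c₀ = 2.84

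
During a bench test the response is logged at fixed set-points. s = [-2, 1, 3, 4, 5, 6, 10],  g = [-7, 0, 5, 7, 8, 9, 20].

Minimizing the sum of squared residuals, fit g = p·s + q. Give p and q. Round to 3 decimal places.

p = 2.176, q = -2.393

Normal-equation sums: Σs·s = 191, Σs = 27, Σ1 = 7.
For Xᵀg: Σs·g = 351, Σg = 42.
XᵀX·[p, q]ᵀ = Xᵀg becomes [[191, 27]; [27, 7]]·[p, q]ᵀ = [351, 42]ᵀ.
Eliminating q: 7·(row 1) − 27·(row 2) gives 608·p = 7·351 − 27·42 = 1323, so p = 1323/608.
Then q = (42 − 27·(1323/608))/7 = -1455/608.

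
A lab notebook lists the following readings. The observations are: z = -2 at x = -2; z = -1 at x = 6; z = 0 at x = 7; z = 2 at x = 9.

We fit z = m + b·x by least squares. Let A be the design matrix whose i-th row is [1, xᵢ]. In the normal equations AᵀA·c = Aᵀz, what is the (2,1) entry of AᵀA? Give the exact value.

20

Row 2 ↔ basis x, column 1 ↔ basis 1, so (AᵀA)_{2,1} = Σᵢ x = (-2)·(1) + (6)·(1) + (7)·(1) + (9)·(1) = 20.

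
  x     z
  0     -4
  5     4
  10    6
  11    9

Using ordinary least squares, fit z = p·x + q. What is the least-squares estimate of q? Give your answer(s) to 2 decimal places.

q = -3.13

Entries of MᵀM: Σx·x = 246, Σx = 26, Σ1 = 4.
Right-hand side: Σx·z = 179, Σz = 15.
MᵀM·[p, q]ᵀ = Mᵀz becomes [[246, 26]; [26, 4]]·[p, q]ᵀ = [179, 15]ᵀ.
det = 246·4 − 26² = 308.
p = (179·4 − 26·15)/308 = 163/154; q = (246·15 − 26·179)/308 = -241/77.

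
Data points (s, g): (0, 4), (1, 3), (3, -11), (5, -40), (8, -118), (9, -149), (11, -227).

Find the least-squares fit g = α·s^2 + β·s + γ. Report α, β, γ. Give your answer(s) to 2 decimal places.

From the data, Σs^2·s^2 = 26005, Σs^2·s = 2725, Σs^2 = 301, Σs·s = 301, Σs = 37, Σ1 = 7.
And Σs^2·g = -48184, Σs·g = -5012, Σg = -538.
So AᵀA·[α, β, γ]ᵀ = Aᵀg: [[26005, 2725, 301]; [2725, 301, 37]; [301, 37, 7]]·[α, β, γ]ᵀ = [-48184, -5012, -538]ᵀ.
Inverting the 3×3 Gram matrix, [α, β, γ]ᵀ = [-5903/2954, 3523/3798, 55393/13293]ᵀ.

α = -2.00, β = 0.93, γ = 4.17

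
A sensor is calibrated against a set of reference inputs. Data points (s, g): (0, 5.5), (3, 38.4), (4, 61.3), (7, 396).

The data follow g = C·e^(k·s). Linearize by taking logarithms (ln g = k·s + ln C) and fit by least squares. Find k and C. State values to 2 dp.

Taking logs, ln g = k·s + ln C, so regress ln g on s.
Over the data: Σs = 14.0000, Σ(s)² = 74.0000, Σln g = 15.4500, Σs·ln g = 69.2772.
Normal system: [[74.0000, 14.0000]; [14.0000, 4]]·[k, ln C]ᵀ = [69.2772, 15.4500]ᵀ.
Δ = 74.0000·4 − (14.0000)² = 100.0000; k = (69.2772·4 − 14.0000·15.4500)/100.0000 = 0.60809, ln C = (74.0000·15.4500 − 14.0000·69.2772)/100.0000 = 1.73419, so C = exp(1.73419) = 5.66435.

k = 0.61, C = 5.66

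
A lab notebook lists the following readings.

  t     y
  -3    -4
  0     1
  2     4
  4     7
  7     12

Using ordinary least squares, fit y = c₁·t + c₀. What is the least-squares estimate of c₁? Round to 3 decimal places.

MᵀM·[c₁, c₀]ᵀ = Mᵀy reads: 78·c₁ + 10·c₀ = 132;  10·c₁ + 5·c₀ = 20.
(Σt·t = 78, Σt = 10, Σ1 = 5, Σt·y = 132, Σy = 20.)
det = 78·5 − 10² = 290.
c₁ = (132·5 − 10·20)/290 = 46/29; c₀ = (78·20 − 10·132)/290 = 24/29.

c₁ = 1.586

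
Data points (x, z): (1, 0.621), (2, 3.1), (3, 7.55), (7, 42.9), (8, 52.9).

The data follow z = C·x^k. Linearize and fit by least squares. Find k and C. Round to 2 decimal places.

With ln zᵢ as the transformed response and ln xᵢ as the regressor:
Σln x = 5.8171, Σ(ln x)² = 9.7980, Σln z = 10.4038, Σln x·ln z = 18.5716.
Equations: 9.7980·k + 5.8171·ln C = 18.5716;  5.8171·k + 5·ln C = 10.4038.
Δ = 9.7980·5 − (5.8171)² = 15.1514; k = (18.5716·5 − 5.8171·10.4038)/15.1514 = 2.13432, ln C = (9.7980·10.4038 − 5.8171·18.5716)/15.1514 = -0.40235, so C = exp(-0.40235) = 0.66874.

k = 2.13, C = 0.67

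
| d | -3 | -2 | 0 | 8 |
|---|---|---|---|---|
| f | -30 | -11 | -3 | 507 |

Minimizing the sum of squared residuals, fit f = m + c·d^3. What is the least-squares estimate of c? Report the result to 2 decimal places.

The normal system AᵀA·[m, c]ᵀ = Aᵀf is [[4, 477]; [477, 262937]]·[m, c]ᵀ = [463, 260482]ᵀ.
Eliminating c: 262937·(row 1) − 477·(row 2) gives 824219·m = 262937·463 − 477·260482 = -2510083, so m = -2510083/824219.
Then c = (260482 − 477·(-2510083/824219))/262937 = 821077/824219.

c = 1.00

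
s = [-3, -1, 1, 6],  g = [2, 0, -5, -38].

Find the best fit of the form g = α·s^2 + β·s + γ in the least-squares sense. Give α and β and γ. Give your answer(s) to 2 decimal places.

With design matrix M, MᵀM = [[1379, 189, 47]; [189, 47, 3]; [47, 3, 4]] and Mᵀg = [-1355, -239, -41]ᵀ.
Row-reducing yields α = -14119/26716, β = -75817/26716, γ = -25539/13358.

α = -0.53, β = -2.84, γ = -1.91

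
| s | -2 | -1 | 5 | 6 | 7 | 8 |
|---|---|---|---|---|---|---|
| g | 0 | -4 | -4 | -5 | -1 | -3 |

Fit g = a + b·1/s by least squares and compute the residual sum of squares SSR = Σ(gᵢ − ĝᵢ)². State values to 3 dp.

SSR = 18.537

Sums needed: Σ1 = 6, Σ1/s = -727/840, Σ1/s·1/s = 955249/705600.
And Σg = -17, Σ1/s·g = 1553/840.
So XᵀX·[a, b]ᵀ = Xᵀg: [[6, -727/840]; [-727/840, 955249/705600]]·[a, b]ᵀ = [-17, 1553/840]ᵀ.
Determinant 6·(955249/705600) − (-727/840)² = 1040593/141120.
a = ((-17)·(955249/705600) − (-727/840)·(1553/840))/(1040593/141120) = -15110202/5202965; b = (6·(1553/840) − (-727/840)·(-17))/(1040593/141120) = -510888/1040593.
Residuals: 13832982/5202965, -8256098/5202965, -1038154/1040593, -10478883/5202965, 10272157/5202965, -179388/5202965; SSR = 96447894/5202965.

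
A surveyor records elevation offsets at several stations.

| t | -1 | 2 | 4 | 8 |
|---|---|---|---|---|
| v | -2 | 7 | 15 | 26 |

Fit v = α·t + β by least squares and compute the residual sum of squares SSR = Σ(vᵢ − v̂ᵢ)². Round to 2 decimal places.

SSR = 1.84

From the data, Σt·t = 85, Σt = 13, Σ1 = 4.
And Σt·v = 284, Σv = 46.
MᵀM·[α, β]ᵀ = Mᵀv becomes [[85, 13]; [13, 4]]·[α, β]ᵀ = [284, 46]ᵀ.
det = 85·4 − 13² = 171.
α = (284·4 − 13·46)/171 = 538/171; β = (85·46 − 13·284)/171 = 218/171.
Residuals: -22/171, -97/171, 65/57, -4/9; SSR = 314/171.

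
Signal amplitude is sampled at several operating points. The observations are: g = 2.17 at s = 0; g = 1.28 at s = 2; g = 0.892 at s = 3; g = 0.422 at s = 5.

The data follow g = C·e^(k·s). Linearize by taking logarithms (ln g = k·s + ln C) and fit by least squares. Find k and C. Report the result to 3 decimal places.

Let Y = ln g. Fitting Y = k·s + ln C by least squares:
Σs = 10.0000, Σ(s)² = 38.0000, Σln g = 0.0445, Σs·ln g = -4.1629.
Normal system: [[38.0000, 10.0000]; [10.0000, 4]]·[k, ln C]ᵀ = [-4.1629, 0.0445]ᵀ.
Solving (det = 52.0000): k = -0.32879, ln C = 0.83311, so C = exp(0.83311) = 2.30047.

k = -0.329, C = 2.300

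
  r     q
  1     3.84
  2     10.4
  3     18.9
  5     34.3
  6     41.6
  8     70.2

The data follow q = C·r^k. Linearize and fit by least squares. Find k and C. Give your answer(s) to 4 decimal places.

k = 1.3591, C = 3.9598

With ln qᵢ as the transformed response and ln rᵢ as the regressor:
AᵀA = [[11.8122, 7.2724]; [7.2724, 6]], rhs = [26.0621, 18.1410]ᵀ  (here Σln r = 7.2724, Σ(ln r)² = 11.8122, Σln q = 18.1410, Σln r·ln q = 26.0621).
Slope k = (n·Σln r·ln q − Σln r·Σln q)/(n·Σ(ln r)² − (Σln r)²) = (6·26.0621 − 7.2724·18.1410)/17.9853 = 1.35910; ln C = (Σln q − k·Σln r)/n = 1.37618, so C = exp(1.37618) = 3.95976.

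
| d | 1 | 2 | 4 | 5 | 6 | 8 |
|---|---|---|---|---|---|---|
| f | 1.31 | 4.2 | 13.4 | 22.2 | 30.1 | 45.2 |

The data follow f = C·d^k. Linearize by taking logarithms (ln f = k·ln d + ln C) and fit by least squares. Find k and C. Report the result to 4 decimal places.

k = 1.7295, C = 1.2929

Taking logs, ln f = k·ln d + ln C, so regress ln f on ln d.
Over the data: Σln d = 7.5601, Σ(ln d)² = 12.5270, Σln f = 14.6161, Σln d·ln f = 23.6070.
Normal system: [[12.5270, 7.5601]; [7.5601, 6]]·[k, ln C]ᵀ = [23.6070, 14.6161]ᵀ.
Slope k = (n·Σln d·ln f − Σln d·Σln f)/(n·Σ(ln d)² − (Σln d)²) = (6·23.6070 − 7.5601·14.6161)/18.0074 = 1.72946; ln C = (Σln f − k·Σln d)/n = 0.25687, so C = exp(0.25687) = 1.29288.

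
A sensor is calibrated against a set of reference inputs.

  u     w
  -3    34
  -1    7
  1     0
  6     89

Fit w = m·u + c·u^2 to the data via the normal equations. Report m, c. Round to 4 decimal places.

m = -2.7031, c = 2.9209

The normal system XᵀX·[m, c]ᵀ = Xᵀw is [[47, 189]; [189, 1379]]·[m, c]ᵀ = [425, 3517]ᵀ.
det = 47·1379 − 189² = 29092.
m = (425·1379 − 189·3517)/29092 = -5617/2078; c = (47·3517 − 189·425)/29092 = 42487/14546.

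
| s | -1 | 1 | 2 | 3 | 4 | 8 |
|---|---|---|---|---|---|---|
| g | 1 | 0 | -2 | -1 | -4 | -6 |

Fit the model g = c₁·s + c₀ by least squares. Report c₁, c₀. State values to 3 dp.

Sums needed: Σs·s = 95, Σs = 17, Σ1 = 6.
Moment sums: Σs·g = -72, Σg = -12.
Eliminating c₀: 6·(row 1) − 17·(row 2) gives 281·c₁ = 6·(-72) − 17·(-12) = -228, so c₁ = -228/281.
Then c₀ = ((-12) − 17·(-228/281))/6 = 84/281.

c₁ = -0.811, c₀ = 0.299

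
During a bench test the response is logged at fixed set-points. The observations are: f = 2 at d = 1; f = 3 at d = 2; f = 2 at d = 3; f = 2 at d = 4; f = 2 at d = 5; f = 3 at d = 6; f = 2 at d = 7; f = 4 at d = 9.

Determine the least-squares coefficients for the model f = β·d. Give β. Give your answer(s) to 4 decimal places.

β = 0.4525

Entries of MᵀM: Σd·d = 221.
Right-hand side: Σd·f = 100.
MᵀM·[β]ᵀ = Mᵀf becomes [[221]]·[β]ᵀ = [100]ᵀ.
β = 100/221 = 0.452489.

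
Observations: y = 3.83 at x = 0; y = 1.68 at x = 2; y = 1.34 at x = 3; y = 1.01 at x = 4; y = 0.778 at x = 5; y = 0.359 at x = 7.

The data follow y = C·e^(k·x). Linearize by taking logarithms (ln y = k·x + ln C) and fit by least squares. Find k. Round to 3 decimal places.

Let Y = ln y. Fitting Y = k·x + ln C by least squares:
Σx = 21.0000, Σ(x)² = 103.0000, Σln y = 0.8888, Σx·ln y = -6.4708.
Equations: 103.0000·k + 21.0000·ln C = -6.4708;  21.0000·k + 6·ln C = 0.8888.
Δ = 103.0000·6 − (21.0000)² = 177.0000; k = (-6.4708·6 − 21.0000·0.8888)/177.0000 = -0.32480, ln C = (103.0000·0.8888 − 21.0000·-6.4708)/177.0000 = 1.28494.

k = -0.325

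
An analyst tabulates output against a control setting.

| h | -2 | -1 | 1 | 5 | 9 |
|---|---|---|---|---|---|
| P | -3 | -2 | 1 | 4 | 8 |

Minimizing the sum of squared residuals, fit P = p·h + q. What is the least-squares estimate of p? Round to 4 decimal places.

p = 0.9832

Entries of AᵀA: Σh·h = 112, Σh = 12, Σ1 = 5.
And Σh·P = 101, ΣP = 8.
Normal equations: [[112, 12]; [12, 5]]·[p, q]ᵀ = [101, 8]ᵀ.
Eliminating q: 5·(row 1) − 12·(row 2) gives 416·p = 5·101 − 12·8 = 409, so p = 409/416.
Then q = (8 − 12·(409/416))/5 = -79/104.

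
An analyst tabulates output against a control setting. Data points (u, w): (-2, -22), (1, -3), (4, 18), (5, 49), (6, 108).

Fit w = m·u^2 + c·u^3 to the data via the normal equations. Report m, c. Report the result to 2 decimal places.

m = -3.08, c = 1.01

The normal system MᵀM·[m, c]ᵀ = Mᵀw is [[2194, 11894]; [11894, 66442]]·[m, c]ᵀ = [5310, 30778]ᵀ.
Δ = 2194·66442 − 11894² = 4306512.
m = (5310·66442 − 11894·30778)/4306512 = -118451/38451; c = (2194·30778 − 11894·5310)/4306512 = 39016/38451.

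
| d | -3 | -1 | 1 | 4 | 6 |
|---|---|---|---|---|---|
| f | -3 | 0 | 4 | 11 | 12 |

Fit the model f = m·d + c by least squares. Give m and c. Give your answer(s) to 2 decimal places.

With design matrix A, AᵀA = [[63, 7]; [7, 5]] and Aᵀf = [129, 24]ᵀ.
det = 63·5 − 7² = 266.
m = (129·5 − 7·24)/266 = 477/266; c = (63·24 − 7·129)/266 = 87/38.

m = 1.79, c = 2.29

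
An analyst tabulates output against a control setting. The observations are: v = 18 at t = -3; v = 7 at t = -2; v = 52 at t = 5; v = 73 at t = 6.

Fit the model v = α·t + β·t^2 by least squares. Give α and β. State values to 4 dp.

α = 0.2017, β = 2.0101

Normal-equation sums: Σt·t = 74, Σt·t^2 = 306, Σt^2·t^2 = 2018.
And Σt·v = 630, Σt^2·v = 4118.
Normal equations: [[74, 306]; [306, 2018]]·[α, β]ᵀ = [630, 4118]ᵀ.
Determinant 74·2018 − 306² = 55696.
α = (630·2018 − 306·4118)/55696 = 702/3481; β = (74·4118 − 306·630)/55696 = 6997/3481.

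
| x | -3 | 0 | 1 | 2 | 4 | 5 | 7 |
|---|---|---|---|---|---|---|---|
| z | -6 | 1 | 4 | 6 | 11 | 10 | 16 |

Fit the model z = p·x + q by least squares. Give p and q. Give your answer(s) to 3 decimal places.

Normal-equation sums: Σx·x = 104, Σx = 16, Σ1 = 7.
For Mᵀz: Σx·z = 240, Σz = 42.
Normal equations: [[104, 16]; [16, 7]]·[p, q]ᵀ = [240, 42]ᵀ.
Eliminating q: 7·(row 1) − 16·(row 2) gives 472·p = 7·240 − 16·42 = 1008, so p = 126/59.
Then q = (42 − 16·(126/59))/7 = 66/59.

p = 2.136, q = 1.119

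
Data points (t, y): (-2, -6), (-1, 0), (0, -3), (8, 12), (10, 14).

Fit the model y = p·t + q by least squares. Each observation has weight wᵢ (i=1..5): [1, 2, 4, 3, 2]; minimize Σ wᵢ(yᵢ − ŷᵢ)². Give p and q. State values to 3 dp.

Entries of MᵀWM: Σwᵢ·t·t = 398, Σwᵢ·t = 40, Σwᵢ·1 = 12.
Right-hand side: Σwᵢ·t·y = 580, Σwᵢ·y = 46.
So MᵀWM·[p, q]ᵀ = MᵀWy: [[398, 40]; [40, 12]]·[p, q]ᵀ = [580, 46]ᵀ.
Eliminating q: 12·(row 1) − 40·(row 2) gives 3176·p = 12·580 − 40·46 = 5120, so p = 640/397.
Then q = (46 − 40·(640/397))/12 = -1223/794.

p = 1.612, q = -1.540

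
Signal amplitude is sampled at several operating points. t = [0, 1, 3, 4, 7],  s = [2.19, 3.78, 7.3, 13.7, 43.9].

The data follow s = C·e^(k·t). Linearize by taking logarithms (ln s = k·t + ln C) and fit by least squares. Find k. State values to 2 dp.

k = 0.42

Linearized form: ln s = k·t + ln C. From the 5 transformed points,
XᵀX = [[75.0000, 15.0000]; [15.0000, 5]], rhs = [44.2363, 10.5008]ᵀ  (here Σt = 15.0000, Σ(t)² = 75.0000, Σln s = 10.5008, Σt·ln s = 44.2363).
Solving (det = 150.0000): k = 0.42446, ln C = 0.82677.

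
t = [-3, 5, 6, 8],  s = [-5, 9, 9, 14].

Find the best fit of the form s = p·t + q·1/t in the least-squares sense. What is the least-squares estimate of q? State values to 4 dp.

Compute the Gram sums: Σt·t = 134, Σt·1/t = 4, Σ1/t·1/t = 2801/14400.
Right-hand side: Σt·s = 226, Σ1/t·s = 403/60.
Normal equations: [[134, 4]; [4, 2801/14400]]·[p, q]ᵀ = [226, 403/60]ᵀ.
Eliminating q: (2801/14400)·(row 1) − 4·(row 2) gives (72467/7200)·p = (2801/14400)·226 − 4·(403/60) = 123073/7200, so p = 123073/72467.
Then q = ((403/60) − 4·(123073/72467))/(2801/14400) = -28560/72467.

q = -0.3941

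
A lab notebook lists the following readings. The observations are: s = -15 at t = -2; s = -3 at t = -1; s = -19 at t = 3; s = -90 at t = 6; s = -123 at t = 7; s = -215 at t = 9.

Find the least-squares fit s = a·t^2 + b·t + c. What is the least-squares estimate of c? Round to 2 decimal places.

The normal equations are: 10356·a + 1306·b + 180·c = -26916;  1306·a + 180·b + 22·c = -3360;  180·a + 22·b + 6·c = -465.
(Σt^2·t^2 = 10356, Σt^2·t = 1306, Σt^2 = 180, Σt·t = 180, Σt = 22, Σ1 = 6, Σt^2·s = -26916, Σt·s = -3360, Σs = -465.)
Inverting the 3×3 Gram matrix, [a, b, c]ᵀ = [-109413/37490, 43464/18745, 58179/37490]ᵀ.

c = 1.55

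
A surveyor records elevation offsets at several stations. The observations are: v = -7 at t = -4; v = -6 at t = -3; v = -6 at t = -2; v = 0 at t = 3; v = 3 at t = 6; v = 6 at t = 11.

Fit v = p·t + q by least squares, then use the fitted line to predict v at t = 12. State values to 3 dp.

AᵀA·[p, q]ᵀ = Aᵀv reads: 195·p + 11·q = 142;  11·p + 6·q = -10.
Eliminating q: 6·(row 1) − 11·(row 2) gives 1049·p = 6·142 − 11·(-10) = 962, so p = 962/1049.
Then q = ((-10) − 11·(962/1049))/6 = -3512/1049.
At t = 12: v̂ = (962/1049)·(12) + (-3512/1049)·(1) = 8032/1049.

v̂ = 7.657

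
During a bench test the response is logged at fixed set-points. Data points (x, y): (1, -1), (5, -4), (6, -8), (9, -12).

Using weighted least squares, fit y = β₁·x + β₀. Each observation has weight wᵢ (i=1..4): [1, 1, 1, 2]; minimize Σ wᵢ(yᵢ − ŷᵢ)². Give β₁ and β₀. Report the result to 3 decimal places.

β₁ = -1.432, β₀ = 1.191

Forming MᵀWM = [[224, 30]; [30, 5]] and MᵀWy = [-285, -37]ᵀ gives MᵀWM·[β₁, β₀]ᵀ = MᵀWy.
det = 224·5 − 30² = 220.
β₁ = ((-285)·5 − 30·(-37))/220 = -63/44; β₀ = (224·(-37) − 30·(-285))/220 = 131/110.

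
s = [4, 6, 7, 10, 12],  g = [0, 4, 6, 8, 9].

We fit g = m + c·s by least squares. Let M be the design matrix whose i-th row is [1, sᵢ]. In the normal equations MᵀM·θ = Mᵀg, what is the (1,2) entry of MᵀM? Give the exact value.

Row 1 ↔ basis 1, column 2 ↔ basis s, so (MᵀM)_{1,2} = Σᵢ s = (1)·(4) + (1)·(6) + (1)·(7) + (1)·(10) + (1)·(12) = 39.

39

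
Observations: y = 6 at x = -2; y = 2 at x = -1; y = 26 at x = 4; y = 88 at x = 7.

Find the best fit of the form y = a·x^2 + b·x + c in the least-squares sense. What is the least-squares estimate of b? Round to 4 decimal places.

Sums needed: Σx^2·x^2 = 2674, Σx^2·x = 398, Σx^2 = 70, Σx·x = 70, Σx = 8, Σ1 = 4.
Right-hand side: Σx^2·y = 4754, Σx·y = 706, Σy = 122.
Solving the 3×3 system (Gaussian elimination) gives a = 1235/649, b = -348/649, c = -102/59.

b = -0.5362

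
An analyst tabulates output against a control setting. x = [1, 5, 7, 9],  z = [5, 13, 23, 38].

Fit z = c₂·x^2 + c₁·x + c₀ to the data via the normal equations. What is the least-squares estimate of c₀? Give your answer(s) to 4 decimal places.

c₀ = 5.7739

Sums needed: Σx^2·x^2 = 9588, Σx^2·x = 1198, Σx^2 = 156, Σx·x = 156, Σx = 22, Σ1 = 4.
Right-hand side: Σx^2·z = 4535, Σx·z = 573, Σz = 79.
MᵀM·[c₂, c₁, c₀]ᵀ = Mᵀz becomes [[9588, 1198, 156]; [1198, 156, 22]; [156, 22, 4]]·[c₂, c₁, c₀]ᵀ = [4535, 573, 79]ᵀ.
Inverting the 3×3 Gram matrix, [c₂, c₁, c₀]ᵀ = [95/176, -283/220, 5081/880]ᵀ.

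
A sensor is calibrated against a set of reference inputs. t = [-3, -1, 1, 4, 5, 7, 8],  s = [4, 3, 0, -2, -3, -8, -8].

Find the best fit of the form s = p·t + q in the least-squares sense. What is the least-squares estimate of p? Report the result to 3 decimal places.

p = -1.137

From the data, Σt·t = 165, Σt = 21, Σ1 = 7.
Right-hand side: Σt·s = -158, Σs = -14.
Δ = 165·7 − 21² = 714.
p = ((-158)·7 − 21·(-14))/714 = -58/51; q = (165·(-14) − 21·(-158))/714 = 24/17.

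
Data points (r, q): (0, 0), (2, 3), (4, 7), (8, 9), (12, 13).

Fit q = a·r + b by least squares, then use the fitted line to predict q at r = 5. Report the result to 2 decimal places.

The normal system MᵀM·[a, b]ᵀ = Mᵀq is [[228, 26]; [26, 5]]·[a, b]ᵀ = [262, 32]ᵀ.
Eliminating b: 5·(row 1) − 26·(row 2) gives 464·a = 5·262 − 26·32 = 478, so a = 239/232.
Then b = (32 − 26·(239/232))/5 = 121/116.
At r = 5: q̂ = (239/232)·(5) + (121/116)·(1) = 1437/232.

q̂ = 6.19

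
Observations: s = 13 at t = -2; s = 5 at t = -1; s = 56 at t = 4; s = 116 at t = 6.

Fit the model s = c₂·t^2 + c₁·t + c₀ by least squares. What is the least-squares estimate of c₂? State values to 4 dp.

c₂ = 2.8783

The normal system AᵀA·[c₂, c₁, c₀]ᵀ = Aᵀs is [[1569, 271, 57]; [271, 57, 7]; [57, 7, 4]]·[c₂, c₁, c₀]ᵀ = [5129, 889, 190]ᵀ.
Row-reducing yields c₂ = 26123/9076, c₁ = 12899/9076, c₀ = 9071/2269.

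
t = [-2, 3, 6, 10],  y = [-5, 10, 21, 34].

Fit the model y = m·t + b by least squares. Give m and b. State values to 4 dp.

Compute the Gram sums: Σt·t = 149, Σt = 17, Σ1 = 4.
And Σt·y = 506, Σy = 60.
So XᵀX·[m, b]ᵀ = Xᵀy: [[149, 17]; [17, 4]]·[m, b]ᵀ = [506, 60]ᵀ.
Determinant 149·4 − 17² = 307.
m = (506·4 − 17·60)/307 = 1004/307; b = (149·60 − 17·506)/307 = 338/307.

m = 3.2704, b = 1.1010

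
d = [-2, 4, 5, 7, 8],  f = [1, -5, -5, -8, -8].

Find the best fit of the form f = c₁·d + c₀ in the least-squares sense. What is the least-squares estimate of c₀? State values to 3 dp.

c₀ = -0.902

The normal system MᵀM·[c₁, c₀]ᵀ = Mᵀf is [[158, 22]; [22, 5]]·[c₁, c₀]ᵀ = [-167, -25]ᵀ.
Determinant 158·5 − 22² = 306.
c₁ = ((-167)·5 − 22·(-25))/306 = -95/102; c₀ = (158·(-25) − 22·(-167))/306 = -46/51.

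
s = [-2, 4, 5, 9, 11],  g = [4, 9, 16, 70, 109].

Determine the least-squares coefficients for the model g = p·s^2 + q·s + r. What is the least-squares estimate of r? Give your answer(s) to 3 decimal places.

Forming AᵀA = [[22099, 2241, 247]; [2241, 247, 27]; [247, 27, 5]] and Aᵀg = [19419, 1937, 208]ᵀ gives AᵀA·[p, q, r]ᵀ = Aᵀg.
Row-reducing yields p = 467683/446462, q = -602285/446462, r = -639191/223231.

r = -2.863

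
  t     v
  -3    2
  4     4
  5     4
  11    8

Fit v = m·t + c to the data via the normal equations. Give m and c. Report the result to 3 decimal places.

Compute the Gram sums: Σt·t = 171, Σt = 17, Σ1 = 4.
Moment sums: Σt·v = 118, Σv = 18.
So XᵀX·[m, c]ᵀ = Xᵀv: [[171, 17]; [17, 4]]·[m, c]ᵀ = [118, 18]ᵀ.
Eliminating c: 4·(row 1) − 17·(row 2) gives 395·m = 4·118 − 17·18 = 166, so m = 166/395.
Then c = (18 − 17·(166/395))/4 = 1072/395.

m = 0.420, c = 2.714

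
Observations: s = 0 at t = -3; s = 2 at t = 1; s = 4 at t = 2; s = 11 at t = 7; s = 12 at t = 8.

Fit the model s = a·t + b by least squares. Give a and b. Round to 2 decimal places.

Entries of AᵀA: Σt·t = 127, Σt = 15, Σ1 = 5.
And Σt·s = 183, Σs = 29.
Δ = 127·5 − 15² = 410.
a = (183·5 − 15·29)/410 = 48/41; b = (127·29 − 15·183)/410 = 469/205.

a = 1.17, b = 2.29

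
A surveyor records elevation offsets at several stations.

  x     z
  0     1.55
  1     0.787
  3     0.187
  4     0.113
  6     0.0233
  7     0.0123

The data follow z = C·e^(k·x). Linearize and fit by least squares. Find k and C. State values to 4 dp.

With ln zᵢ as the transformed response and xᵢ as the regressor:
AᵀA = [[111.0000, 21.0000]; [21.0000, 6]], rhs = [-67.3338, -11.8157]ᵀ  (here Σx = 21.0000, Σ(x)² = 111.0000, Σln z = -11.8157, Σx·ln z = -67.3338).
Slope k = (n·Σx·ln z − Σx·Σln z)/(n·Σ(x)² − (Σx)²) = (6·-67.3338 − 21.0000·-11.8157)/225.0000 = -0.69277; ln C = (Σln z − k·Σx)/n = 0.45539, so C = exp(0.45539) = 1.57679.

k = -0.6928, C = 1.5768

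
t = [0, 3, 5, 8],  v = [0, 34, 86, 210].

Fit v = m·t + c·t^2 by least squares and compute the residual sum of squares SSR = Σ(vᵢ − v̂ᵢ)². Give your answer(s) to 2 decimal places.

SSR = 0.12

Entries of AᵀA: Σt·t = 98, Σt·t^2 = 664, Σt^2·t^2 = 4802.
For Aᵀv: Σt·v = 2212, Σt^2·v = 15896.
Normal equations: [[98, 664]; [664, 4802]]·[m, c]ᵀ = [2212, 15896]ᵀ.
det = 98·4802 − 664² = 29700.
m = (2212·4802 − 664·15896)/29700 = 1118/495; c = (98·15896 − 664·2212)/29700 = 1484/495.
Residuals: 0, 8/33, -8/33, 2/33; SSR = 4/33.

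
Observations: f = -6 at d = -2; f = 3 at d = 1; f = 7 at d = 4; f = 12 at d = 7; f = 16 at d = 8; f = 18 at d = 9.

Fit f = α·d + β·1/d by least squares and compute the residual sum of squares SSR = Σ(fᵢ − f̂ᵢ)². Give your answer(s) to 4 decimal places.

Forming AᵀA = [[215, 6]; [6, 345685/254016]] and Aᵀf = [417, 377/28]ᵀ gives AᵀA·[α, β]ᵀ = Aᵀf.
Eliminating β: (345685/254016)·(row 1) − 6·(row 2) gives (65177699/254016)·α = (345685/254016)·417 − 6·(377/28) = 41209927/84672, so α = 123629781/65177699.
Then β = ((377/28) − 6·(123629781/65177699))/(345685/254016) = 99782928/65177699.
Residuals: -93915168/65177699, -27879612/65177699, -63220963/65177699, -97530783/65177699, 41332070/65177699, 49443561/65177699; SSR = 418233253/65177699.

SSR = 6.4168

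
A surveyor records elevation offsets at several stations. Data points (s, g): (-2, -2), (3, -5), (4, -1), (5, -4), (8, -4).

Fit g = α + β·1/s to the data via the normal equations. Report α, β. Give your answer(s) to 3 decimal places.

Setting ∂/∂α … = 0 gives: 5·α + (49/120)·β = -16;  (49/120)·α + (6901/14400)·β = -133/60.
(Σ1 = 5, Σ1/s = 49/120, Σ1/s·1/s = 6901/14400, Σg = -16, Σ1/s·g = -133/60.)
Determinant 5·(6901/14400) − (49/120)² = 4013/1800.
α = ((-16)·(6901/14400) − (49/120)·(-133/60))/(4013/1800) = -48691/16052; β = (5·(-133/60) − (49/120)·(-16))/(4013/1800) = -8190/4013.

α = -3.033, β = -2.041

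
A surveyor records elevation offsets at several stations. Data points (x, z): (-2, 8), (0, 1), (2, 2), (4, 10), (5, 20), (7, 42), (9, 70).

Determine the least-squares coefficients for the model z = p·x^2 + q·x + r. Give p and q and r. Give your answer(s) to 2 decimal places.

The normal equations are: 9875·p + 1261·q + 179·r = 8428;  1261·p + 179·q + 25·r = 1052;  179·p + 25·q + 7·r = 153.
Inverting the 3×3 Gram matrix, [p, q, r]ᵀ = [52961/51772, -75263/51772, 268/301]ᵀ.

p = 1.02, q = -1.45, r = 0.89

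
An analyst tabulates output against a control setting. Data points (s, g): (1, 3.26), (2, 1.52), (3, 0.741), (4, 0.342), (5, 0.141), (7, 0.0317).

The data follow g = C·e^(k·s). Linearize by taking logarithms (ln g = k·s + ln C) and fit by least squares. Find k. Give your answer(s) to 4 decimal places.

k = -0.7767

With ln gᵢ as the transformed response and sᵢ as the regressor:
Sums: Σs = 22.0000, Σ(s)² = 104.0000, Σln g = -5.1827, Σs·ln g = -37.1269.
Normal system: [[104.0000, 22.0000]; [22.0000, 6]]·[k, ln C]ᵀ = [-37.1269, -5.1827]ᵀ.
Δ = 104.0000·6 − (22.0000)² = 140.0000; k = (-37.1269·6 − 22.0000·-5.1827)/140.0000 = -0.77673, ln C = (104.0000·-5.1827 − 22.0000·-37.1269)/140.0000 = 1.98423.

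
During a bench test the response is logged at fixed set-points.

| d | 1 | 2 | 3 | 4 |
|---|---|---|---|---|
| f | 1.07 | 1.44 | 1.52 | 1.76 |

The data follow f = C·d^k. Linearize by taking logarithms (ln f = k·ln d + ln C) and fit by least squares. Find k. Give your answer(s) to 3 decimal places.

k = 0.342

With ln fᵢ as the transformed response and ln dᵢ as the regressor:
XᵀX = [[3.6092, 3.1781]; [3.1781, 4]], rhs = [1.4964, 1.4163]ᵀ  (here Σln d = 3.1781, Σ(ln d)² = 3.6092, Σln f = 1.4163, Σln d·ln f = 1.4964).
Slope k = (n·Σln d·ln f − Σln d·Σln f)/(n·Σ(ln d)² − (Σln d)²) = (4·1.4964 − 3.1781·1.4163)/4.3368 = 0.34233; ln C = (Σln f − k·Σln d)/n = 0.08210.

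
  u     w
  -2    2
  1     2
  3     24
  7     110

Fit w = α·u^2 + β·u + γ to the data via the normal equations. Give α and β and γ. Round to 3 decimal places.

Forming AᵀA = [[2499, 363, 63]; [363, 63, 9]; [63, 9, 4]] and Aᵀw = [5616, 840, 138]ᵀ gives AᵀA·[α, β, γ]ᵀ = Aᵀw.
Row-reducing yields α = 3335/1718, β = 4019/1718, γ = -1149/859.

α = 1.941, β = 2.339, γ = -1.338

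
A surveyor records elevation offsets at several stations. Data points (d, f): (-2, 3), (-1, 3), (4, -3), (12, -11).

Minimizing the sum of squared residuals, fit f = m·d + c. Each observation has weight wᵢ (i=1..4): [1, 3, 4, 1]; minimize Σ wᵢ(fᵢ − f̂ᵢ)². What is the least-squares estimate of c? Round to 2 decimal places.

With design matrix A, AᵀWA = [[215, 23]; [23, 9]] and AᵀWf = [-195, -11]ᵀ.
det = 215·9 − 23² = 1406.
m = ((-195)·9 − 23·(-11))/1406 = -751/703; c = (215·(-11) − 23·(-195))/1406 = 1060/703.

c = 1.51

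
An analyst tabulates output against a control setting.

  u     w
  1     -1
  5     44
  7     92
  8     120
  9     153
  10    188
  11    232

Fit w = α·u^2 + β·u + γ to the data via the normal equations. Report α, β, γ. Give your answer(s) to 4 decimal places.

α = 1.9680, β = -0.4336, γ = -2.5415

Compute the Gram sums: Σu^2·u^2 = 38325, Σu^2·u = 4041, Σu^2 = 441, Σu·u = 441, Σu = 51, Σ1 = 7.
And Σu^2·w = 72552, Σu·w = 7632, Σw = 828.
Solving the 3×3 system (Gaussian elimination) gives α = 1970/1001, β = -62/143, γ = -2544/1001.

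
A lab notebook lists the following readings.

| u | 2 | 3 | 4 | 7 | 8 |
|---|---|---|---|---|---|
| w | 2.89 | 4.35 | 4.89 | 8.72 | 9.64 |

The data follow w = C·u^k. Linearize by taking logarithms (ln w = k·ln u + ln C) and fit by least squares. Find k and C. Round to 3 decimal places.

Linearized form: ln w = k·ln u + ln C. From the 5 transformed points,
Σln u = 7.2034, Σ(ln u)² = 11.7199, Σln w = 8.5502, Σln u·ln w = 13.4770.
Normal system: [[11.7199, 7.2034]; [7.2034, 5]]·[k, ln C]ᵀ = [13.4770, 8.5502]ᵀ.
Δ = 11.7199·5 − (7.2034)² = 6.7102; k = (13.4770·5 − 7.2034·8.5502)/6.7102 = 0.86358, ln C = (11.7199·8.5502 − 7.2034·13.4770)/6.7102 = 0.46589, so C = exp(0.46589) = 1.59343.

k = 0.864, C = 1.593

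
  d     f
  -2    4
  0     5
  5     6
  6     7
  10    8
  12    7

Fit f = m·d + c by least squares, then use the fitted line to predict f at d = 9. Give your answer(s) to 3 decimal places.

f̂ = 7.115

Entries of XᵀX: Σd·d = 309, Σd = 31, Σ1 = 6.
Right-hand side: Σd·f = 228, Σf = 37.
det = 309·6 − 31² = 893.
m = (228·6 − 31·37)/893 = 221/893; c = (309·37 − 31·228)/893 = 4365/893.
At d = 9: f̂ = (221/893)·(9) + (4365/893)·(1) = 6354/893.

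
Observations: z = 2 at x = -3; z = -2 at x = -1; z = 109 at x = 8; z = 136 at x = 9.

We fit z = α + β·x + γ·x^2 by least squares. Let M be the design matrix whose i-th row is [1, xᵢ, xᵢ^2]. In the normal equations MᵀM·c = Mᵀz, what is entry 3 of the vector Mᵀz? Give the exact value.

18008

Entry 3 ↔ basis x^2, so (Mᵀz)_{3} = Σᵢ (x^2)·zᵢ = (9)·(2) + (1)·(-2) + (64)·(109) + (81)·(136) = 18008.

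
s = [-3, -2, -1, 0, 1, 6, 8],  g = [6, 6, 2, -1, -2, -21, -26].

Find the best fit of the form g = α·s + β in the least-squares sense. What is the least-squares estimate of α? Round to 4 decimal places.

α = -3.1105

From the data, Σs·s = 115, Σs = 9, Σ1 = 7.
Moment sums: Σs·g = -368, Σg = -36.
Normal equations: [[115, 9]; [9, 7]]·[α, β]ᵀ = [-368, -36]ᵀ.
Determinant 115·7 − 9² = 724.
α = ((-368)·7 − 9·(-36))/724 = -563/181; β = (115·(-36) − 9·(-368))/724 = -207/181.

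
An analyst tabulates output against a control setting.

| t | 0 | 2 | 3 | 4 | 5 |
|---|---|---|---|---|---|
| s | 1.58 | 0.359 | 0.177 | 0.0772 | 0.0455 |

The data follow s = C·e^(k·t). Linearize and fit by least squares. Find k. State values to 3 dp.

k = -0.722

With ln sᵢ as the transformed response and tᵢ as the regressor:
Σt = 14.0000, Σ(t)² = 54.0000, Σln s = -7.9500, Σt·ln s = -32.9393.
Equations: 54.0000·k + 14.0000·ln C = -32.9393;  14.0000·k + 5·ln C = -7.9500.
Δ = 54.0000·5 − (14.0000)² = 74.0000; k = (-32.9393·5 − 14.0000·-7.9500)/74.0000 = -0.72157, ln C = (54.0000·-7.9500 − 14.0000·-32.9393)/74.0000 = 0.43040.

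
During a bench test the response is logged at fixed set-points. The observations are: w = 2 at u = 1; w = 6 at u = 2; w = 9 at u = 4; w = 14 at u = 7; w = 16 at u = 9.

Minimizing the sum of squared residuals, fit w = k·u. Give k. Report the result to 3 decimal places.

Forming MᵀM = [[151]] and Mᵀw = [292]ᵀ gives MᵀM·[k]ᵀ = Mᵀw.
k = 292/151 = 1.93377.

k = 1.934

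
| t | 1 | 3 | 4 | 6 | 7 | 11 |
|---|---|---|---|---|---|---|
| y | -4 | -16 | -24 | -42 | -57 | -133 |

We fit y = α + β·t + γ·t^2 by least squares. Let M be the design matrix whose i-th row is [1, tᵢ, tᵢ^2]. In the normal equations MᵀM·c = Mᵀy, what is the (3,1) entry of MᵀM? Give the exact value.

232

Row 3 ↔ basis t^2, column 1 ↔ basis 1, so (MᵀM)_{3,1} = Σᵢ t^2 = (1)·(1) + (9)·(1) + (16)·(1) + (36)·(1) + (49)·(1) + (121)·(1) = 232.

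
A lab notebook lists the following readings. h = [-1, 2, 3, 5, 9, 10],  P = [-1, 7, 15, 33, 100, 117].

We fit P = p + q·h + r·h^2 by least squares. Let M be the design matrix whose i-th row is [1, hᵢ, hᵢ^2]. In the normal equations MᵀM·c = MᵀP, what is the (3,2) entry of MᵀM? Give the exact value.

Row 3 ↔ basis h^2, column 2 ↔ basis h, so (MᵀM)_{3,2} = Σᵢ (h^2)·(h) = (1)·(-1) + (4)·(2) + (9)·(3) + (25)·(5) + (81)·(9) + (100)·(10) = 1888.

1888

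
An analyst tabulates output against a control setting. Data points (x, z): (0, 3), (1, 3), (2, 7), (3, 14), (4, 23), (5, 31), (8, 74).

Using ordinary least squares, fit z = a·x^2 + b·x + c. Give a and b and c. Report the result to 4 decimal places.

a = 1.0294, b = 0.7491, c = 2.1812

Setting ∂/∂a … = 0 gives: 5075·a + 737·b + 119·c = 6036;  737·a + 119·b + 23·c = 898;  119·a + 23·b + 7·c = 155.
Row-reducing yields a = 46219/44898, b = 4805/6414, c = 16322/7483.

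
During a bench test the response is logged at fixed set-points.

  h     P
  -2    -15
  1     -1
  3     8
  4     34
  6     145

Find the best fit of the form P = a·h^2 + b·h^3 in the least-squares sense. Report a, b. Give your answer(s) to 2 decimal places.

Entries of MᵀM: Σh^2·h^2 = 1650, Σh^2·h^3 = 9012, Σh^3·h^3 = 51546.
For MᵀP: Σh^2·P = 5775, Σh^3·P = 33831.
So MᵀM·[a, b]ᵀ = MᵀP: [[1650, 9012]; [9012, 51546]]·[a, b]ᵀ = [5775, 33831]ᵀ.
det = 1650·51546 − 9012² = 3834756.
a = (5775·51546 − 9012·33831)/3834756 = -400379/213042; b = (1650·33831 − 9012·5775)/3834756 = 209825/213042.

a = -1.88, b = 0.98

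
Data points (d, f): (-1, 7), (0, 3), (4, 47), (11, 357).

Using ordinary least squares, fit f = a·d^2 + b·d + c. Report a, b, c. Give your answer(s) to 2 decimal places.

XᵀX·[a, b, c]ᵀ = Xᵀf reads: 14898·a + 1394·b + 138·c = 43956;  1394·a + 138·b + 14·c = 4108;  138·a + 14·b + 4·c = 414.
Solving the 3×3 system (Gaussian elimination) gives a = 54637/18068, b = -19455/18068, c = 26577/9034.

a = 3.02, b = -1.08, c = 2.94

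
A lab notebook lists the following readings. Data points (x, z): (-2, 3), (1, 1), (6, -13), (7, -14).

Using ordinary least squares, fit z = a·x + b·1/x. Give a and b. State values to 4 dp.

a = -2.1451, b = 3.0148

Normal-equation sums: Σx·x = 90, Σx·1/x = 4, Σ1/x·1/x = 1145/882.
Moment sums: Σx·z = -181, Σ1/x·z = -14/3.
Determinant 90·(1145/882) − 4² = 4941/49.
a = ((-181)·(1145/882) − 4·(-14/3))/(4941/49) = -190781/88938; b = (90·(-14/3) − 4·(-181))/(4941/49) = 14896/4941.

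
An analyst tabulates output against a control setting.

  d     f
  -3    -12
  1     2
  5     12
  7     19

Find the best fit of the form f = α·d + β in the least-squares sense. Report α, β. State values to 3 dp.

α = 3.025, β = -2.314

Entries of AᵀA: Σd·d = 84, Σd = 10, Σ1 = 4.
And Σd·f = 231, Σf = 21.
AᵀA·[α, β]ᵀ = Aᵀf becomes [[84, 10]; [10, 4]]·[α, β]ᵀ = [231, 21]ᵀ.
Eliminating β: 4·(row 1) − 10·(row 2) gives 236·α = 4·231 − 10·21 = 714, so α = 357/118.
Then β = (21 − 10·(357/118))/4 = -273/118.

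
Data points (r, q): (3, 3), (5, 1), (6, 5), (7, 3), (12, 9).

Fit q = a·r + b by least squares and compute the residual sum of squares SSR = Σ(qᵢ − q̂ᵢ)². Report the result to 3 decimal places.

SSR = 10.619

With design matrix A, AᵀA = [[263, 33]; [33, 5]] and Aᵀq = [173, 21]ᵀ.
Eliminating b: 5·(row 1) − 33·(row 2) gives 226·a = 5·173 − 33·21 = 172, so a = 86/113.
Then b = (21 − 33·(86/113))/5 = -93/113.
Residuals: 174/113, -224/113, 142/113, -170/113, 78/113; SSR = 1200/113.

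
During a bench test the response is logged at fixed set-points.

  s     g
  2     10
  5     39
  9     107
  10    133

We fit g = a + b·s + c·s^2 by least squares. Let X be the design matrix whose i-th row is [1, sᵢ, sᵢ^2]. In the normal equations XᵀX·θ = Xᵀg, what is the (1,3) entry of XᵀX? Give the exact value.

210

Row 1 ↔ basis 1, column 3 ↔ basis s^2, so (XᵀX)_{1,3} = Σᵢ s^2 = (1)·(4) + (1)·(25) + (1)·(81) + (1)·(100) = 210.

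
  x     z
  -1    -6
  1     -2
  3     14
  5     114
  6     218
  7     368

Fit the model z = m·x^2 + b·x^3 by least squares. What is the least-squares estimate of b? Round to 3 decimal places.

Setting ∂/∂m … = 0 gives: 4405·m + 27951·b = 28848;  27951·m + 180661·b = 187944.
(Σx^2·x^2 = 4405, Σx^2·x^3 = 27951, Σx^3·x^3 = 180661, Σx^2·z = 28848, Σx^3·z = 187944.)
Eliminating b: 180661·(row 1) − 27951·(row 2) gives 14553304·m = 180661·28848 − 27951·187944 = -41514216, so m = -5189277/1819163.
Then b = (187944 − 27951·(-5189277/1819163))/180661 = 2695359/1819163.

b = 1.482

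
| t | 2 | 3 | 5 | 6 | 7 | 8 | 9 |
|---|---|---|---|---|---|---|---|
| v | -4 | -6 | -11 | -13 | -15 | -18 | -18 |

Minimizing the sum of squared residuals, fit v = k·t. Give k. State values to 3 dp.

Setting ∂/∂k … = 0 gives: 268·k = -570.
(Σt·t = 268, Σt·v = -570.)
Hence k = -570 / 268 ≈ -2.12687.

k = -2.127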